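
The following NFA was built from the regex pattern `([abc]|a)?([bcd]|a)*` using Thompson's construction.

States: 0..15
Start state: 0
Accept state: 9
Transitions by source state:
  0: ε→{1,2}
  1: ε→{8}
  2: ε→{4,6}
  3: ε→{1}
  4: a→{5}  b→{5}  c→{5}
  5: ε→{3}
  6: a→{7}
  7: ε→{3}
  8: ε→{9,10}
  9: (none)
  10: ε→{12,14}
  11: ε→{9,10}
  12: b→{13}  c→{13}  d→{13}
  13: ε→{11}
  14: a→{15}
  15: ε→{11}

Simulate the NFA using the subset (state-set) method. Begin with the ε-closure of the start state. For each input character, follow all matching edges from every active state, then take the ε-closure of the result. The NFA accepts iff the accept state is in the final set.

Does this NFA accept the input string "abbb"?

Answer: ACCEPT

Trace:
S₀ = ε-closure({0}) = {0,1,2,4,6,8,9,10,12,14}
'a' @ 1: {1,3,5,7,8,9,10,11,12,14,15}  (accept∈set)
'b' @ 2: {9,10,11,12,13,14}  (accept∈set)
'b' @ 3: {9,10,11,12,13,14}  (accept∈set)
'b' @ 4: {9,10,11,12,13,14}  (accept∈set)
after full input: {9,10,11,12,13,14}  (accept=9 in)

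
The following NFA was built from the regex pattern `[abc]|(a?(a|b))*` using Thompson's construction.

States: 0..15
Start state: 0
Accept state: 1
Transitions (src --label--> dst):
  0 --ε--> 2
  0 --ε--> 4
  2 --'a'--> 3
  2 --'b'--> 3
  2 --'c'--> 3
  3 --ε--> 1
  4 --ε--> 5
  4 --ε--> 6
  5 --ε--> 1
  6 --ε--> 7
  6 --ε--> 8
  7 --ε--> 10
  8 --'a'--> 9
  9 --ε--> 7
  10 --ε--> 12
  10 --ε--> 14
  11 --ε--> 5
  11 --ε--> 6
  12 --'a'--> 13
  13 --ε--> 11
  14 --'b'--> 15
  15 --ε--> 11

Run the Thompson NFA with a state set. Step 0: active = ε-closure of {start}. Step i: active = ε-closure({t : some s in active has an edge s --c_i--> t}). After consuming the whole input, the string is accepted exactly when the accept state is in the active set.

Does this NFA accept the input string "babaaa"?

S₀ = ε-closure({0}) = {0,1,2,4,5,6,7,8,10,12,14}
'b' @ 1: {1,3,5,6,7,8,10,11,12,14,15}  [accepting]
'a' @ 2: {1,5,6,7,8,9,10,11,12,13,14}  [accepting]
'b' @ 3: {1,5,6,7,8,10,11,12,14,15}  [accepting]
'a' @ 4: {1,5,6,7,8,9,10,11,12,13,14}  [accepting]
'a' @ 5: {1,5,6,7,8,9,10,11,12,13,14}  [accepting]
'a' @ 6: {1,5,6,7,8,9,10,11,12,13,14}  [accepting]
end set {1,5,6,7,8,9,10,11,12,13,14} — state 1 in

Answer: ACCEPT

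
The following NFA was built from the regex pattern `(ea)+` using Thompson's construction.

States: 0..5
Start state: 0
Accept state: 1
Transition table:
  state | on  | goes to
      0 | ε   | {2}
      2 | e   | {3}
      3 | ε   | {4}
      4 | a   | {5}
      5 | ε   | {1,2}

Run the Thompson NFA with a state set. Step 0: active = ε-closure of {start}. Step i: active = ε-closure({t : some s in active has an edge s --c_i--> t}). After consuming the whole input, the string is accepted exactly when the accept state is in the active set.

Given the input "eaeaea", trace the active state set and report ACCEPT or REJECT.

initial (ε-close {0}): {0,2}
'e' @ 1: {3,4}
'a' @ 2: {1,2,5}  [accepting]
'e' @ 3: {3,4}
'a' @ 4: {1,2,5}  [accepting]
'e' @ 5: {3,4}
'a' @ 6: {1,2,5}  [accepting]
after full input: {1,2,5}  (accept=1 in)

Answer: ACCEPT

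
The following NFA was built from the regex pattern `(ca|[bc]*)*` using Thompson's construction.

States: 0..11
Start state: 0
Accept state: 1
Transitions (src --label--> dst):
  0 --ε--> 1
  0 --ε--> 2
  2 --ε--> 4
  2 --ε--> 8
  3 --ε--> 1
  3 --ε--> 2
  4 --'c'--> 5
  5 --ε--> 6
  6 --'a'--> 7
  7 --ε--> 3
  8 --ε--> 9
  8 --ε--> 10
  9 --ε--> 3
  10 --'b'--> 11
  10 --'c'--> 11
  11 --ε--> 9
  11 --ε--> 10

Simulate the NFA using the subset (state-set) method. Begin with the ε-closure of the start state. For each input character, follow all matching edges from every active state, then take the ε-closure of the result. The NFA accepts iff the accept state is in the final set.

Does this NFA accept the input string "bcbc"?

start: ε-closure({0}) = {0,1,2,3,4,8,9,10}
'b' @ 1: {1,2,3,4,8,9,10,11}  (accept∈set)
'c' @ 2: {1,2,3,4,5,6,8,9,10,11}  (accept∈set)
'b' @ 3: {1,2,3,4,8,9,10,11}  (accept∈set)
'c' @ 4: {1,2,3,4,5,6,8,9,10,11}  (accept∈set)
after full input: {1,2,3,4,5,6,8,9,10,11}  (accept=1 in)

Answer: ACCEPT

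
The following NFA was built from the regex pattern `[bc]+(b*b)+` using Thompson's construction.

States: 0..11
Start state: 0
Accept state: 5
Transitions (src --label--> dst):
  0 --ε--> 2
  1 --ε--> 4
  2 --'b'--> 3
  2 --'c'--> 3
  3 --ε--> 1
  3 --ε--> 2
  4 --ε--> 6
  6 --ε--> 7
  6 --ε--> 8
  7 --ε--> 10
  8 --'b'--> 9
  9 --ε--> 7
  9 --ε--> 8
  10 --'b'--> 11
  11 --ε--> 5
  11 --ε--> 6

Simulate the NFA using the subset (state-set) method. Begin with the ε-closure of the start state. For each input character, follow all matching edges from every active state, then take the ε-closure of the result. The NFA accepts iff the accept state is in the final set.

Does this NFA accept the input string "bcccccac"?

initial (ε-close {0}): {0,2}
'b' @ 1: {1,2,3,4,6,7,8,10}
'c' @ 2: {1,2,3,4,6,7,8,10}
'c' @ 3: {1,2,3,4,6,7,8,10}
'c' @ 4: {1,2,3,4,6,7,8,10}
'c' @ 5: {1,2,3,4,6,7,8,10}
'c' @ 6: {1,2,3,4,6,7,8,10}
'a' @ 7: {}  — no active states
rest 'c' ignored (set empty)
end set {} — state 5 not in

Answer: REJECT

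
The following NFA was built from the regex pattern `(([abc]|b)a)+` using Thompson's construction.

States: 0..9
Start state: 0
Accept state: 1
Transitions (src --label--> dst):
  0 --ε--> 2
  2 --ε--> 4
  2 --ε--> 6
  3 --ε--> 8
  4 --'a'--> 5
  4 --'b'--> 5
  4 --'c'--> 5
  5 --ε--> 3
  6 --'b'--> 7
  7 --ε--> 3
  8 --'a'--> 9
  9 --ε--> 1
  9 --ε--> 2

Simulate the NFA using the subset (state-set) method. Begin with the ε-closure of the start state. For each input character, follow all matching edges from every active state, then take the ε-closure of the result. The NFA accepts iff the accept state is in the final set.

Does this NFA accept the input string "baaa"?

S₀ = ε-closure({0}) = {0,2,4,6}
'b' @ 1: {3,5,7,8}
'a' @ 2: {1,2,4,6,9}  [accepting]
'a' @ 3: {3,5,8}
'a' @ 4: {1,2,4,6,9}  [accepting]
final: {1,2,4,6,9}; accept 1 in set

Answer: ACCEPT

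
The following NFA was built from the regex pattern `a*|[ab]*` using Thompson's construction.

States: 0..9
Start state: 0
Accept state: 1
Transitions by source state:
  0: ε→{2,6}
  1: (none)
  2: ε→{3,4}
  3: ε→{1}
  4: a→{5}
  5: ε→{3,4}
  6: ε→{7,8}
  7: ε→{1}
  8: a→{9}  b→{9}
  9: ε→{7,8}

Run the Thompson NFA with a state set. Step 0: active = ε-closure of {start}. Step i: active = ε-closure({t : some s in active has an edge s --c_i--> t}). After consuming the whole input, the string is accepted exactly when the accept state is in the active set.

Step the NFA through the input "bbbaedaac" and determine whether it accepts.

start: ε-closure({0}) = {0,1,2,3,4,6,7,8}
'b' @ 1: {1,7,8,9}  ✓accept
'b' @ 2: {1,7,8,9}  ✓accept
'b' @ 3: {1,7,8,9}  ✓accept
'a' @ 4: {1,7,8,9}  ✓accept
'e' @ 5: {}  — dead — no transitions
rest 'daac' ignored (set empty)
final: {}; accept 1 not in set

Answer: REJECT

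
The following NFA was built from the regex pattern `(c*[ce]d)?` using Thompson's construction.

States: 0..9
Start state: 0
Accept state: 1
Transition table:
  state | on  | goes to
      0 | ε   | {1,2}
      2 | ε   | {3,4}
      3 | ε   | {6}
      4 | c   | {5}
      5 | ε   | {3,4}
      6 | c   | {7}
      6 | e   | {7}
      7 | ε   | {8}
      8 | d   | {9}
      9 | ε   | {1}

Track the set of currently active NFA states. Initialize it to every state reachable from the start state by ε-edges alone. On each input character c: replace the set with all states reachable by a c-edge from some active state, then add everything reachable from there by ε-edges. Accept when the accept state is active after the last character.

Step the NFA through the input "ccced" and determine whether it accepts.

start: ε-closure({0}) = {0,1,2,3,4,6}
'c' @ 1: {3,4,5,6,7,8}
'c' @ 2: {3,4,5,6,7,8}
'c' @ 3: {3,4,5,6,7,8}
'e' @ 4: {7,8}
'd' @ 5: {1,9}  ✓accept
end set {1,9} — state 1 in

Answer: ACCEPT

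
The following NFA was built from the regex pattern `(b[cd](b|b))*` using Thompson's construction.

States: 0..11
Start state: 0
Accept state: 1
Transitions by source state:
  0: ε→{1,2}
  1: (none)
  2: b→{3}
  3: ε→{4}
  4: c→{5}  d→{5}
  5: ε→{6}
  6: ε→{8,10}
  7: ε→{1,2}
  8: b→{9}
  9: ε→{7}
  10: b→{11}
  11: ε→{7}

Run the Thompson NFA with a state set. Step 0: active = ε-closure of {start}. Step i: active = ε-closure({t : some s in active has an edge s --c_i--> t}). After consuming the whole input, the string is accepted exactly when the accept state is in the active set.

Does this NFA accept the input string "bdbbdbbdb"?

Answer: ACCEPT

Derivation:
initial (ε-close {0}): {0,1,2}
'b' @ 1: {3,4}
'd' @ 2: {5,6,8,10}
'b' @ 3: {1,2,7,9,11}  [accepting]
'b' @ 4: {3,4}
'd' @ 5: {5,6,8,10}
'b' @ 6: {1,2,7,9,11}  [accepting]
'b' @ 7: {3,4}
'd' @ 8: {5,6,8,10}
'b' @ 9: {1,2,7,9,11}  [accepting]
final: {1,2,7,9,11}; accept 1 in set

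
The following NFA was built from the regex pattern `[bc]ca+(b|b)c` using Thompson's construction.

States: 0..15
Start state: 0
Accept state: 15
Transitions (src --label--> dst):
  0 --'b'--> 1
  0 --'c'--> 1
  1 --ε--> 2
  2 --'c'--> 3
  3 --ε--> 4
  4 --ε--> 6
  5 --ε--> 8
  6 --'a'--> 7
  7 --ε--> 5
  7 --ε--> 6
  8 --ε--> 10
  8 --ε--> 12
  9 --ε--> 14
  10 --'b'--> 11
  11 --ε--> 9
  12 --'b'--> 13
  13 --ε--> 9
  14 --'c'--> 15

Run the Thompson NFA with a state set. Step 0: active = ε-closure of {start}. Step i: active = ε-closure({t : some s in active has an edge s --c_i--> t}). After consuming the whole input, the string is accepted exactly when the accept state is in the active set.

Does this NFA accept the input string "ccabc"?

initial (ε-close {0}): {0}
'c' @ 1: {1,2}
'c' @ 2: {3,4,6}
'a' @ 3: {5,6,7,8,10,12}
'b' @ 4: {9,11,13,14}
'c' @ 5: {15}  ✓accept
final: {15}; accept 15 in set

Answer: ACCEPT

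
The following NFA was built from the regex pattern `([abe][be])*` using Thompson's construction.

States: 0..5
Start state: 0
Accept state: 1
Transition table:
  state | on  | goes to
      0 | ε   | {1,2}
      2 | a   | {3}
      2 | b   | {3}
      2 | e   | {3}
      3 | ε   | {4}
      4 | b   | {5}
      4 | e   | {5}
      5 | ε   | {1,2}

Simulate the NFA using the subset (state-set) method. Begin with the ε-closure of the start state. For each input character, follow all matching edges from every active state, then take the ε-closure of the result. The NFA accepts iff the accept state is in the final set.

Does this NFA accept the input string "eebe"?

Answer: ACCEPT

Trace:
initial (ε-close {0}): {0,1,2}
'e' @ 1: {3,4}
'e' @ 2: {1,2,5}  ✓accept
'b' @ 3: {3,4}
'e' @ 4: {1,2,5}  ✓accept
end set {1,2,5} — state 1 in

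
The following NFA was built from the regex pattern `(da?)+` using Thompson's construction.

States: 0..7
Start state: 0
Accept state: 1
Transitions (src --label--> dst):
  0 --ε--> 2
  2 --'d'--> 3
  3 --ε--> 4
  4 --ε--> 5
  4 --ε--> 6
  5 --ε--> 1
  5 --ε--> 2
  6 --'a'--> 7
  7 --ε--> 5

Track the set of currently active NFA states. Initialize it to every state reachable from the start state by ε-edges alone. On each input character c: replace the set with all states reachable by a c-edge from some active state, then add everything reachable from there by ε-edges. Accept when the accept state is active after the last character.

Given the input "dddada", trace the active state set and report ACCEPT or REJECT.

Answer: ACCEPT

Steps:
S₀ = ε-closure({0}) = {0,2}
'd' @ 1: {1,2,3,4,5,6}  (accept∈set)
'd' @ 2: {1,2,3,4,5,6}  (accept∈set)
'd' @ 3: {1,2,3,4,5,6}  (accept∈set)
'a' @ 4: {1,2,5,7}  (accept∈set)
'd' @ 5: {1,2,3,4,5,6}  (accept∈set)
'a' @ 6: {1,2,5,7}  (accept∈set)
end set {1,2,5,7} — state 1 in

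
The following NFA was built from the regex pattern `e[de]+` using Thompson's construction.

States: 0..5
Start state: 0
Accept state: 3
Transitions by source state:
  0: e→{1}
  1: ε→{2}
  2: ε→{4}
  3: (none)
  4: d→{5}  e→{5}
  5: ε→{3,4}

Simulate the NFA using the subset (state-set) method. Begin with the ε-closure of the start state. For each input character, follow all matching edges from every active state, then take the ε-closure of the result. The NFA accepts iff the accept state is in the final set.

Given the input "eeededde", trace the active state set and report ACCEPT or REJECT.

Answer: ACCEPT

Derivation:
S₀ = ε-closure({0}) = {0}
'e' @ 1: {1,2,4}
'e' @ 2: {3,4,5}  ✓accept
'e' @ 3: {3,4,5}  ✓accept
'd' @ 4: {3,4,5}  ✓accept
'e' @ 5: {3,4,5}  ✓accept
'd' @ 6: {3,4,5}  ✓accept
'd' @ 7: {3,4,5}  ✓accept
'e' @ 8: {3,4,5}  ✓accept
after full input: {3,4,5}  (accept=3 in)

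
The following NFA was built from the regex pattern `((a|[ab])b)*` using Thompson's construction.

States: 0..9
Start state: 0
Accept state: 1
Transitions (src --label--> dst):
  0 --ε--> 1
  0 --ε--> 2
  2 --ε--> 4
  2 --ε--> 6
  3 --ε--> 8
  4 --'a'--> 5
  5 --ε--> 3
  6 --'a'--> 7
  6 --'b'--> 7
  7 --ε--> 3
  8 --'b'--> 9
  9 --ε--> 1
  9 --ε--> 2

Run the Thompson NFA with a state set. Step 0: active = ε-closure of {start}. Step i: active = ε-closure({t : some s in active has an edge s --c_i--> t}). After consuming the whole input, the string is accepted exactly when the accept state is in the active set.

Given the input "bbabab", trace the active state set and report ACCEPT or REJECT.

S₀ = ε-closure({0}) = {0,1,2,4,6}
'b' @ 1: {3,7,8}
'b' @ 2: {1,2,4,6,9}  [accepting]
'a' @ 3: {3,5,7,8}
'b' @ 4: {1,2,4,6,9}  [accepting]
'a' @ 5: {3,5,7,8}
'b' @ 6: {1,2,4,6,9}  [accepting]
after full input: {1,2,4,6,9}  (accept=1 in)

Answer: ACCEPT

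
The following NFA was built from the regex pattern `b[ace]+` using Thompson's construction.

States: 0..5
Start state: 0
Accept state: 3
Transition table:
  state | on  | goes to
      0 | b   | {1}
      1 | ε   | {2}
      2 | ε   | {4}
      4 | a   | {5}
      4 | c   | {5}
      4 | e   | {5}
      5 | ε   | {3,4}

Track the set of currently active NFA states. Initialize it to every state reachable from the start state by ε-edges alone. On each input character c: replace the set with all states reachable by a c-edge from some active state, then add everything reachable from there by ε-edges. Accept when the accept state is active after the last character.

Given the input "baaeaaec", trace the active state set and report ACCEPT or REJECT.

Answer: ACCEPT

Steps:
start: ε-closure({0}) = {0}
'b' @ 1: {1,2,4}
'a' @ 2: {3,4,5}  ✓accept
'a' @ 3: {3,4,5}  ✓accept
'e' @ 4: {3,4,5}  ✓accept
'a' @ 5: {3,4,5}  ✓accept
'a' @ 6: {3,4,5}  ✓accept
'e' @ 7: {3,4,5}  ✓accept
'c' @ 8: {3,4,5}  ✓accept
end set {3,4,5} — state 3 in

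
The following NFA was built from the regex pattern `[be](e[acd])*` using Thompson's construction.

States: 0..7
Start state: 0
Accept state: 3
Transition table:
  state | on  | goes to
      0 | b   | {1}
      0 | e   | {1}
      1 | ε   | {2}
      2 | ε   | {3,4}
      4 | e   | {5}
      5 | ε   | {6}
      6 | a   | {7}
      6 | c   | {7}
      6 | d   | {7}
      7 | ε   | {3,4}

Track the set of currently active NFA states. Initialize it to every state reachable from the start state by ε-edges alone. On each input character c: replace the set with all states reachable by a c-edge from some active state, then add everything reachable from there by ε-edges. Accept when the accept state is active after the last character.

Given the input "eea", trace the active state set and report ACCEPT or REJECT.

initial (ε-close {0}): {0}
'e' @ 1: {1,2,3,4}  (accept∈set)
'e' @ 2: {5,6}
'a' @ 3: {3,4,7}  (accept∈set)
final: {3,4,7}; accept 3 in set

Answer: ACCEPT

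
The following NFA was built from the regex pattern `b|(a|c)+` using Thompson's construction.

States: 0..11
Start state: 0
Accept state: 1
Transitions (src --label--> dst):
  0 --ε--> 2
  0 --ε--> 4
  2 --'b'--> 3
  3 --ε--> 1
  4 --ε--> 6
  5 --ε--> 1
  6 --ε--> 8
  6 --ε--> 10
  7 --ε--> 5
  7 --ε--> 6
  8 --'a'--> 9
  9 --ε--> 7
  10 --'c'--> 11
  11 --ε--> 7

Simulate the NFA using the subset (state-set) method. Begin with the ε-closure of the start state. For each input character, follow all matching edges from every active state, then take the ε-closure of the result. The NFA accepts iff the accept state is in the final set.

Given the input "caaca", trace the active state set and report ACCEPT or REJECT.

Answer: ACCEPT

Trace:
start: ε-closure({0}) = {0,2,4,6,8,10}
'c' @ 1: {1,5,6,7,8,10,11}  (accept∈set)
'a' @ 2: {1,5,6,7,8,9,10}  (accept∈set)
'a' @ 3: {1,5,6,7,8,9,10}  (accept∈set)
'c' @ 4: {1,5,6,7,8,10,11}  (accept∈set)
'a' @ 5: {1,5,6,7,8,9,10}  (accept∈set)
after full input: {1,5,6,7,8,9,10}  (accept=1 in)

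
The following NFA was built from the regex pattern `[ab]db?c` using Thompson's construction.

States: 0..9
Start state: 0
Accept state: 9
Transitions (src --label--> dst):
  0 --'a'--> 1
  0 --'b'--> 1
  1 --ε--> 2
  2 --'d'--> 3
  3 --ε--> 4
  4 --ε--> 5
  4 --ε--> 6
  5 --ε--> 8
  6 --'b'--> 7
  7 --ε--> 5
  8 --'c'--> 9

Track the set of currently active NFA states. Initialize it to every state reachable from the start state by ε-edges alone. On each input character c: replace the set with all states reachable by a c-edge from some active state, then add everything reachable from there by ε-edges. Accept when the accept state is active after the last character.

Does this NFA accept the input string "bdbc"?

S₀ = ε-closure({0}) = {0}
'b' @ 1: {1,2}
'd' @ 2: {3,4,5,6,8}
'b' @ 3: {5,7,8}
'c' @ 4: {9}  (accept∈set)
final: {9}; accept 9 in set

Answer: ACCEPT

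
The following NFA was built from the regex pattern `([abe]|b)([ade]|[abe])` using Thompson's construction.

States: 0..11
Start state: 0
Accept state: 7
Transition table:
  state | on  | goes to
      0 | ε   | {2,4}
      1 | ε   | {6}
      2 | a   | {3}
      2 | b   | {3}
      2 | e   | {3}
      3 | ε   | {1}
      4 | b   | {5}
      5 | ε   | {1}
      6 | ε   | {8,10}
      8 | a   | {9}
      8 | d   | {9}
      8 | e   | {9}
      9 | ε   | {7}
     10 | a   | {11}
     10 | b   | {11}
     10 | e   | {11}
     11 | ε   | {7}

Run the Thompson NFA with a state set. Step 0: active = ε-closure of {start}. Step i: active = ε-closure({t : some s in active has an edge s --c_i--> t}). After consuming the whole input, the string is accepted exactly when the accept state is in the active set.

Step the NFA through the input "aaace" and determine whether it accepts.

Answer: REJECT

Steps:
initial (ε-close {0}): {0,2,4}
'a' @ 1: {1,3,6,8,10}
'a' @ 2: {7,9,11}  ✓accept
'a' @ 3: {}  — no active states
rest 'ce' ignored (set empty)
final: {}; accept 7 not in set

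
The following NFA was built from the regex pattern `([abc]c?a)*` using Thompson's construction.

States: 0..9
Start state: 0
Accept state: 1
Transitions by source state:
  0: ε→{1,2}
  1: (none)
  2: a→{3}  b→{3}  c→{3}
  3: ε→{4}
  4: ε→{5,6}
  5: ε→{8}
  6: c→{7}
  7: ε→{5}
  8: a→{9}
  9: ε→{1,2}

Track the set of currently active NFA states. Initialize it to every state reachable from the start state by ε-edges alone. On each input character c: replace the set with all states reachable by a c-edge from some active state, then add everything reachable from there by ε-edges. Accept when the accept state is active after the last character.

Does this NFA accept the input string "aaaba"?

Answer: REJECT

Trace:
start: ε-closure({0}) = {0,1,2}
'a' @ 1: {3,4,5,6,8}
'a' @ 2: {1,2,9}  (accept∈set)
'a' @ 3: {3,4,5,6,8}
'b' @ 4: {}  — state set empty
rest 'a' ignored (set empty)
end set {} — state 1 not in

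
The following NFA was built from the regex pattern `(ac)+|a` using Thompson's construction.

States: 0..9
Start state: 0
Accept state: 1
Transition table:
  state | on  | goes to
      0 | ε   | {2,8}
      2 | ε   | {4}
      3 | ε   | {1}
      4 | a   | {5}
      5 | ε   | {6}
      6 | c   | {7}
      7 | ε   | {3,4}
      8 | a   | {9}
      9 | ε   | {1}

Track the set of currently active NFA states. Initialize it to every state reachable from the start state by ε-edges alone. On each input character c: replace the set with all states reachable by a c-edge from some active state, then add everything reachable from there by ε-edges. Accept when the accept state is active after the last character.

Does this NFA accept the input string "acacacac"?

start: ε-closure({0}) = {0,2,4,8}
'a' @ 1: {1,5,6,9}  ✓accept
'c' @ 2: {1,3,4,7}  ✓accept
'a' @ 3: {5,6}
'c' @ 4: {1,3,4,7}  ✓accept
'a' @ 5: {5,6}
'c' @ 6: {1,3,4,7}  ✓accept
'a' @ 7: {5,6}
'c' @ 8: {1,3,4,7}  ✓accept
end set {1,3,4,7} — state 1 in

Answer: ACCEPT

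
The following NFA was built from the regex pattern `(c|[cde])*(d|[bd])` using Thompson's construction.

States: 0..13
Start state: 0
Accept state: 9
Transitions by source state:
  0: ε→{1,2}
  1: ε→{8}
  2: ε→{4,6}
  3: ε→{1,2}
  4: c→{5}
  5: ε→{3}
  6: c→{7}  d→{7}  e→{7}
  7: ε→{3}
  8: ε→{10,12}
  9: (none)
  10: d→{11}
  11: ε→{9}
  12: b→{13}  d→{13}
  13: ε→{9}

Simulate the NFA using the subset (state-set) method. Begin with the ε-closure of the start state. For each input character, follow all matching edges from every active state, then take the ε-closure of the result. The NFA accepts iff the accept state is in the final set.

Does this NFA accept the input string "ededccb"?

Answer: ACCEPT

Steps:
initial (ε-close {0}): {0,1,2,4,6,8,10,12}
'e' @ 1: {1,2,3,4,6,7,8,10,12}
'd' @ 2: {1,2,3,4,6,7,8,9,10,11,12,13}  (accept∈set)
'e' @ 3: {1,2,3,4,6,7,8,10,12}
'd' @ 4: {1,2,3,4,6,7,8,9,10,11,12,13}  (accept∈set)
'c' @ 5: {1,2,3,4,5,6,7,8,10,12}
'c' @ 6: {1,2,3,4,5,6,7,8,10,12}
'b' @ 7: {9,13}  (accept∈set)
after full input: {9,13}  (accept=9 in)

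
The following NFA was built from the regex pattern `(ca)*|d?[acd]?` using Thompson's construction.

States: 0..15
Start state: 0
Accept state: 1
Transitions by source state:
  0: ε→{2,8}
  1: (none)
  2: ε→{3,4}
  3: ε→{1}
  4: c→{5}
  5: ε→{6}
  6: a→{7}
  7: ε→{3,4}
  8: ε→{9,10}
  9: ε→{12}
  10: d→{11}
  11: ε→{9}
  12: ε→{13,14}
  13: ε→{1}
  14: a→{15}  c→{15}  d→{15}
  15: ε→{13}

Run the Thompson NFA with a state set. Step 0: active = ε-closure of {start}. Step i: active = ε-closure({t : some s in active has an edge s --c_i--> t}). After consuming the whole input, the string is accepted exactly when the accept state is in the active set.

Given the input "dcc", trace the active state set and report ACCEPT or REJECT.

Answer: REJECT

Trace:
S₀ = ε-closure({0}) = {0,1,2,3,4,8,9,10,12,13,14}
'd' @ 1: {1,9,11,12,13,14,15}  [accepting]
'c' @ 2: {1,13,15}  [accepting]
'c' @ 3: {}  — state set empty
final: {}; accept 1 not in set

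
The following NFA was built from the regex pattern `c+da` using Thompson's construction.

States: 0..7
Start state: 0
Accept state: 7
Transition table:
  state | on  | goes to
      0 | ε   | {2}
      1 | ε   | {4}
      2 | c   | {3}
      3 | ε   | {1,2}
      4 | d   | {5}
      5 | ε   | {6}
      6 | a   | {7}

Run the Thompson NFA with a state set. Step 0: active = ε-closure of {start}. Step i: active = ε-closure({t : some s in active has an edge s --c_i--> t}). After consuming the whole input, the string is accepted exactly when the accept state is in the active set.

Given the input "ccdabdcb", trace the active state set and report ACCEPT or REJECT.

start: ε-closure({0}) = {0,2}
'c' @ 1: {1,2,3,4}
'c' @ 2: {1,2,3,4}
'd' @ 3: {5,6}
'a' @ 4: {7}  ✓accept
'b' @ 5: {}  — state set empty
rest 'dcb' ignored (set empty)
end set {} — state 7 not in

Answer: REJECT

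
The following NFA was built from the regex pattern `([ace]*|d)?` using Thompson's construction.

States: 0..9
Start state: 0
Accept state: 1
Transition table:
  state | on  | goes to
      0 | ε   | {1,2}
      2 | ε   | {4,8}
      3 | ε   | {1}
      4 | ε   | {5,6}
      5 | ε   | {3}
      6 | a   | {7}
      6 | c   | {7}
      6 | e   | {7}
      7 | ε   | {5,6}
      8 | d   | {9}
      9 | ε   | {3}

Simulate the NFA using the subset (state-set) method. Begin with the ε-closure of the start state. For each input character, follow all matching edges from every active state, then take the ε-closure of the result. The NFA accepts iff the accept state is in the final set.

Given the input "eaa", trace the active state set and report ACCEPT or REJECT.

S₀ = ε-closure({0}) = {0,1,2,3,4,5,6,8}
'e' @ 1: {1,3,5,6,7}  ✓accept
'a' @ 2: {1,3,5,6,7}  ✓accept
'a' @ 3: {1,3,5,6,7}  ✓accept
end set {1,3,5,6,7} — state 1 in

Answer: ACCEPT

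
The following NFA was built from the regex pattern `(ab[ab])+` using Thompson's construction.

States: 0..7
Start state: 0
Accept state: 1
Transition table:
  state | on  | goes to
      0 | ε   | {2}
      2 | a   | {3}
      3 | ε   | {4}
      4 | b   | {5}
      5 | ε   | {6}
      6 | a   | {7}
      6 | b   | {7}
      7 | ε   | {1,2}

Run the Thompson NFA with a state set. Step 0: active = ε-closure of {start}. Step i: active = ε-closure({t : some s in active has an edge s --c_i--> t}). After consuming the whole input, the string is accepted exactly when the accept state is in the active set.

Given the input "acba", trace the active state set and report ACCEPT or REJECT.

Answer: REJECT

Steps:
initial (ε-close {0}): {0,2}
'a' @ 1: {3,4}
'c' @ 2: {}  — state set empty
rest 'ba' ignored (set empty)
end set {} — state 1 not in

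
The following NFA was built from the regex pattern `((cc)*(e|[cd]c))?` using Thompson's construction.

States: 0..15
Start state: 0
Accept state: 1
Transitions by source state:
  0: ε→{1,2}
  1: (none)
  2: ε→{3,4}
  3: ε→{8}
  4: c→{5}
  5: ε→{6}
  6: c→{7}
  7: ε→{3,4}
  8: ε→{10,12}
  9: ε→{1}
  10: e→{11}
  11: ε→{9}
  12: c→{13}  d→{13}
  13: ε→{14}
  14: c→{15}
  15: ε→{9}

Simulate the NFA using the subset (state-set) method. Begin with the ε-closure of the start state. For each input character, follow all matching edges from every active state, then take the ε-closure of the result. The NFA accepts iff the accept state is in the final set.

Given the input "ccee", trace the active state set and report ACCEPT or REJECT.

Answer: REJECT

Trace:
S₀ = ε-closure({0}) = {0,1,2,3,4,8,10,12}
'c' @ 1: {5,6,13,14}
'c' @ 2: {1,3,4,7,8,9,10,12,15}  (accept∈set)
'e' @ 3: {1,9,11}  (accept∈set)
'e' @ 4: {}  — dead — no transitions
after full input: {}  (accept=1 not in)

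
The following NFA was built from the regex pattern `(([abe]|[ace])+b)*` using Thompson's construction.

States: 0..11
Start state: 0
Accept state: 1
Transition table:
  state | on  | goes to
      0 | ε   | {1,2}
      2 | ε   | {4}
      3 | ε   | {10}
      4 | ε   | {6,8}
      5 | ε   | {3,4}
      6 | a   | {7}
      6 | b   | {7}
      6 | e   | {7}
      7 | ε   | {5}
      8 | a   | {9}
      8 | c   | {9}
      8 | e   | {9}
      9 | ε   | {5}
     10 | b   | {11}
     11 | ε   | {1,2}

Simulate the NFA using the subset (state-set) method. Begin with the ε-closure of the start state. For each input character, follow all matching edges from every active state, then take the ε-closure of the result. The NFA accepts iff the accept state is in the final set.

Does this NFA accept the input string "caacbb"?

start: ε-closure({0}) = {0,1,2,4,6,8}
'c' @ 1: {3,4,5,6,8,9,10}
'a' @ 2: {3,4,5,6,7,8,9,10}
'a' @ 3: {3,4,5,6,7,8,9,10}
'c' @ 4: {3,4,5,6,8,9,10}
'b' @ 5: {1,2,3,4,5,6,7,8,10,11}  (accept∈set)
'b' @ 6: {1,2,3,4,5,6,7,8,10,11}  (accept∈set)
final: {1,2,3,4,5,6,7,8,10,11}; accept 1 in set

Answer: ACCEPT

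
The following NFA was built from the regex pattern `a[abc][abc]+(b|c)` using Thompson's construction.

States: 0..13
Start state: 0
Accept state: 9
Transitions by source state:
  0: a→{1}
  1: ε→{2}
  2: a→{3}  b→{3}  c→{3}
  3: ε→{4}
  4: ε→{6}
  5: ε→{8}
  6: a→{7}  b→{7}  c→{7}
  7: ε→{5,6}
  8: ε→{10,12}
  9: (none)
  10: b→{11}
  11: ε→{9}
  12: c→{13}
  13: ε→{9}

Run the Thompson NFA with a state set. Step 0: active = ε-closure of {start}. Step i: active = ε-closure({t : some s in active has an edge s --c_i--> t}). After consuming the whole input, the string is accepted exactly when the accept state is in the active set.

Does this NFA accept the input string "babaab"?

Answer: REJECT

Steps:
S₀ = ε-closure({0}) = {0}
'b' @ 1: {}  — no active states
rest 'abaab' ignored (set empty)
final: {}; accept 9 not in set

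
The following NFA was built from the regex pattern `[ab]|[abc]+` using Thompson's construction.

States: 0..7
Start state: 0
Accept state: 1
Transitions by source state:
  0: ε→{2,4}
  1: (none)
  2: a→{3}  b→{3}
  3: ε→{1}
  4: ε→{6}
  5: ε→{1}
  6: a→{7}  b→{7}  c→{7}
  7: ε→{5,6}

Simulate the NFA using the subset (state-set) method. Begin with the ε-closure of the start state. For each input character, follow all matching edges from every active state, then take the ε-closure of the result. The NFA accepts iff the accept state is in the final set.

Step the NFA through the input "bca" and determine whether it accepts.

Answer: ACCEPT

Steps:
start: ε-closure({0}) = {0,2,4,6}
'b' @ 1: {1,3,5,6,7}  (accept∈set)
'c' @ 2: {1,5,6,7}  (accept∈set)
'a' @ 3: {1,5,6,7}  (accept∈set)
after full input: {1,5,6,7}  (accept=1 in)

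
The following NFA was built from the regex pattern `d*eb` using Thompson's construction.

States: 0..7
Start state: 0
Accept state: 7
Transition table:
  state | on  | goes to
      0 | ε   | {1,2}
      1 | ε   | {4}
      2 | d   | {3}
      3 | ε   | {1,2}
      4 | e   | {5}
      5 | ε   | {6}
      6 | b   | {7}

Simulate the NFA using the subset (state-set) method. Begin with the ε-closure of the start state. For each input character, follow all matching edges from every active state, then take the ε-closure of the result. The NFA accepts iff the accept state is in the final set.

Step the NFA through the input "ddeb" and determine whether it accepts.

Answer: ACCEPT

Steps:
S₀ = ε-closure({0}) = {0,1,2,4}
'd' @ 1: {1,2,3,4}
'd' @ 2: {1,2,3,4}
'e' @ 3: {5,6}
'b' @ 4: {7}  (accept∈set)
final: {7}; accept 7 in set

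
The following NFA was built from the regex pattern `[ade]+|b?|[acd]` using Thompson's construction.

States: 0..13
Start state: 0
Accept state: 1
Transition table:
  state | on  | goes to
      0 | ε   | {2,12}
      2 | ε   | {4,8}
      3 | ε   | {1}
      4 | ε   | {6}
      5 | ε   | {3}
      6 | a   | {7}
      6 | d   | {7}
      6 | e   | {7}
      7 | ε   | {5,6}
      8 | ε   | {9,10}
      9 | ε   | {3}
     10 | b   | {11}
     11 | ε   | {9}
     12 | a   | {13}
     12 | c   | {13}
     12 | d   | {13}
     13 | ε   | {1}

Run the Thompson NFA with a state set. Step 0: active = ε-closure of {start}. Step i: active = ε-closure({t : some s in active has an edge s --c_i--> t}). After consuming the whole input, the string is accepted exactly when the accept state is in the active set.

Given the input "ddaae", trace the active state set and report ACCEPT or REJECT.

initial (ε-close {0}): {0,1,2,3,4,6,8,9,10,12}
'd' @ 1: {1,3,5,6,7,13}  ✓accept
'd' @ 2: {1,3,5,6,7}  ✓accept
'a' @ 3: {1,3,5,6,7}  ✓accept
'a' @ 4: {1,3,5,6,7}  ✓accept
'e' @ 5: {1,3,5,6,7}  ✓accept
after full input: {1,3,5,6,7}  (accept=1 in)

Answer: ACCEPT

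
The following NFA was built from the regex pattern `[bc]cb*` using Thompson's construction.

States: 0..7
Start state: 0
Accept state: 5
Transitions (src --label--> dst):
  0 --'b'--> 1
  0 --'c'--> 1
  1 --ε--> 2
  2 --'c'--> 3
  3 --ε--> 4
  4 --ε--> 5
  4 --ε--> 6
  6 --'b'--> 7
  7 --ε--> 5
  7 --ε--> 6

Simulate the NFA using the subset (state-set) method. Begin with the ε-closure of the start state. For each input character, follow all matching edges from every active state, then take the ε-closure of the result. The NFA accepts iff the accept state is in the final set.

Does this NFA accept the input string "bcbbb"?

Answer: ACCEPT

Trace:
S₀ = ε-closure({0}) = {0}
'b' @ 1: {1,2}
'c' @ 2: {3,4,5,6}  [accepting]
'b' @ 3: {5,6,7}  [accepting]
'b' @ 4: {5,6,7}  [accepting]
'b' @ 5: {5,6,7}  [accepting]
end set {5,6,7} — state 5 in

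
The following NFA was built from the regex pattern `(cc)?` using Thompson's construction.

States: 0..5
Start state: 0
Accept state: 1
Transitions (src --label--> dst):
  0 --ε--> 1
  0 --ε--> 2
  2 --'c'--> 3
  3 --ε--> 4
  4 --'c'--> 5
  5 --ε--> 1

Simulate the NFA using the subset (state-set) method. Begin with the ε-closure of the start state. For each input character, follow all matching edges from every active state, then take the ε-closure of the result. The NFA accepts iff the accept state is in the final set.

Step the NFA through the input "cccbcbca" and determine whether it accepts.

S₀ = ε-closure({0}) = {0,1,2}
'c' @ 1: {3,4}
'c' @ 2: {1,5}  [accepting]
'c' @ 3: {}  — dead — no transitions
rest 'bcbca' ignored (set empty)
after full input: {}  (accept=1 not in)

Answer: REJECT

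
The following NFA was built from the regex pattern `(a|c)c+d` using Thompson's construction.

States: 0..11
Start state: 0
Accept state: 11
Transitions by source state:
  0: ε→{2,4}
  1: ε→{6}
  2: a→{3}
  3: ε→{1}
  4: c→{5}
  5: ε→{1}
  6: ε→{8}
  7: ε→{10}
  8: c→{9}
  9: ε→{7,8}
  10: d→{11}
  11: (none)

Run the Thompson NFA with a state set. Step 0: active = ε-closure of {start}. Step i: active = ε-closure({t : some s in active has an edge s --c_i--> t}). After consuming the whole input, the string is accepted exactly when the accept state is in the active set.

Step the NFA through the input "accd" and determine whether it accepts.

Answer: ACCEPT

Steps:
initial (ε-close {0}): {0,2,4}
'a' @ 1: {1,3,6,8}
'c' @ 2: {7,8,9,10}
'c' @ 3: {7,8,9,10}
'd' @ 4: {11}  ✓accept
final: {11}; accept 11 in set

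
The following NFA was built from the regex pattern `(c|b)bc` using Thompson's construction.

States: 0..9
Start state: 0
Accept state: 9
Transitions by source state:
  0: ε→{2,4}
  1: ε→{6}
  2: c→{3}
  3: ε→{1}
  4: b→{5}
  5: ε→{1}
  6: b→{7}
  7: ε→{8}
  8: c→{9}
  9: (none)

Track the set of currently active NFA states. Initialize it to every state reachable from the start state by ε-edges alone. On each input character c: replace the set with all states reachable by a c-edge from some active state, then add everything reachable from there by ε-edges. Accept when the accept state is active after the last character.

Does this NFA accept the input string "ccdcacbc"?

start: ε-closure({0}) = {0,2,4}
'c' @ 1: {1,3,6}
'c' @ 2: {}  — dead — no transitions
rest 'dcacbc' ignored (set empty)
after full input: {}  (accept=9 not in)

Answer: REJECT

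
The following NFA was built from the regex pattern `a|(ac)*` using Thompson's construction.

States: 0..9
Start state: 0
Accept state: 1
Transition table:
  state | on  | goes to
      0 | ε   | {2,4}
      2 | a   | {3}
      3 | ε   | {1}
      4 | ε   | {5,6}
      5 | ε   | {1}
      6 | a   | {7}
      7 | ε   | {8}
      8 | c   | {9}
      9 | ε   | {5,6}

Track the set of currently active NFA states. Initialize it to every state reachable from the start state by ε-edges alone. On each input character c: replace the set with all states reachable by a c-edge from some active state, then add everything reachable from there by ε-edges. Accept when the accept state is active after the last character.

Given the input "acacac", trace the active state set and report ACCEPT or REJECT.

Answer: ACCEPT

Derivation:
start: ε-closure({0}) = {0,1,2,4,5,6}
'a' @ 1: {1,3,7,8}  (accept∈set)
'c' @ 2: {1,5,6,9}  (accept∈set)
'a' @ 3: {7,8}
'c' @ 4: {1,5,6,9}  (accept∈set)
'a' @ 5: {7,8}
'c' @ 6: {1,5,6,9}  (accept∈set)
final: {1,5,6,9}; accept 1 in set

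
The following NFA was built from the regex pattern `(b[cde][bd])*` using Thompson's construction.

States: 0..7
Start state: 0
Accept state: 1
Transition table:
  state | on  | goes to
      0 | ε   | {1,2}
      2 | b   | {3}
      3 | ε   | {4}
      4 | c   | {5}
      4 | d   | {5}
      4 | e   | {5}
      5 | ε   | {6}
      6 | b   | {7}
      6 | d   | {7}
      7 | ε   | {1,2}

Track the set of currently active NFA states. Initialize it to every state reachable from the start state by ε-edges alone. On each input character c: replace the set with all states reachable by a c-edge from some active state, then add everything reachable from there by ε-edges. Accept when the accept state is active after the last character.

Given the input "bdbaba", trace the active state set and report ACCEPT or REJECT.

initial (ε-close {0}): {0,1,2}
'b' @ 1: {3,4}
'd' @ 2: {5,6}
'b' @ 3: {1,2,7}  ✓accept
'a' @ 4: {}  — no active states
rest 'ba' ignored (set empty)
end set {} — state 1 not in

Answer: REJECT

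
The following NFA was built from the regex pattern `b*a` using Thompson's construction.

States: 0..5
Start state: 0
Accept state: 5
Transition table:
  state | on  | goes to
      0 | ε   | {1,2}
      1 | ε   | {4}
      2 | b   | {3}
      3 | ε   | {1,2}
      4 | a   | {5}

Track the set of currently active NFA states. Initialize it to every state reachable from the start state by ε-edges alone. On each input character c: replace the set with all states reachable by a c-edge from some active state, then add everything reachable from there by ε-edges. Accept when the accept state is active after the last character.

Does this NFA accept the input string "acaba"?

start: ε-closure({0}) = {0,1,2,4}
'a' @ 1: {5}  ✓accept
'c' @ 2: {}  — dead — no transitions
rest 'aba' ignored (set empty)
end set {} — state 5 not in

Answer: REJECT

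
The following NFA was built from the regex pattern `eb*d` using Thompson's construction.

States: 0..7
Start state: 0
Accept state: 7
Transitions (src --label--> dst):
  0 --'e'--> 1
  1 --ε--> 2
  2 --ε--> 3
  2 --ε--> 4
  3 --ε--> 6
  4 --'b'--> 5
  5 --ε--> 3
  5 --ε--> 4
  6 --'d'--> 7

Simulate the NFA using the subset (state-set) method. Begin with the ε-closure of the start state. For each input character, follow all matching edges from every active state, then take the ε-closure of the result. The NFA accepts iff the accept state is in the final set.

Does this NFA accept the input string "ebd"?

Answer: ACCEPT

Trace:
initial (ε-close {0}): {0}
'e' @ 1: {1,2,3,4,6}
'b' @ 2: {3,4,5,6}
'd' @ 3: {7}  [accepting]
end set {7} — state 7 in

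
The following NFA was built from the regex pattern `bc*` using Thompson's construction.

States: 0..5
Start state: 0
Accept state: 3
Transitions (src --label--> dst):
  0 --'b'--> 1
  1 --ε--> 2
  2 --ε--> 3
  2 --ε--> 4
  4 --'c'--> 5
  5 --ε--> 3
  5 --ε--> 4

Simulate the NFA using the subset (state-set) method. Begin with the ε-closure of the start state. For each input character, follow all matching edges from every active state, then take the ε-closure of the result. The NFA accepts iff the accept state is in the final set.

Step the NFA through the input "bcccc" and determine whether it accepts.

start: ε-closure({0}) = {0}
'b' @ 1: {1,2,3,4}  [accepting]
'c' @ 2: {3,4,5}  [accepting]
'c' @ 3: {3,4,5}  [accepting]
'c' @ 4: {3,4,5}  [accepting]
'c' @ 5: {3,4,5}  [accepting]
after full input: {3,4,5}  (accept=3 in)

Answer: ACCEPT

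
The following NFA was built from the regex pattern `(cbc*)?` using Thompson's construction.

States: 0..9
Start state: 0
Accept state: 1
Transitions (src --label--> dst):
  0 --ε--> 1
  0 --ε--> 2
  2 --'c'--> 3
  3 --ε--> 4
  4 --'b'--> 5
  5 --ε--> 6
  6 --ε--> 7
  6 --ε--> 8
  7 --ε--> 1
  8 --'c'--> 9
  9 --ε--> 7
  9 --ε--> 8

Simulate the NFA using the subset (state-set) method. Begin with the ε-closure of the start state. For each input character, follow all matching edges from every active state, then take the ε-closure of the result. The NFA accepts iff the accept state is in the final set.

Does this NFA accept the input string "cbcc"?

initial (ε-close {0}): {0,1,2}
'c' @ 1: {3,4}
'b' @ 2: {1,5,6,7,8}  ✓accept
'c' @ 3: {1,7,8,9}  ✓accept
'c' @ 4: {1,7,8,9}  ✓accept
final: {1,7,8,9}; accept 1 in set

Answer: ACCEPT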